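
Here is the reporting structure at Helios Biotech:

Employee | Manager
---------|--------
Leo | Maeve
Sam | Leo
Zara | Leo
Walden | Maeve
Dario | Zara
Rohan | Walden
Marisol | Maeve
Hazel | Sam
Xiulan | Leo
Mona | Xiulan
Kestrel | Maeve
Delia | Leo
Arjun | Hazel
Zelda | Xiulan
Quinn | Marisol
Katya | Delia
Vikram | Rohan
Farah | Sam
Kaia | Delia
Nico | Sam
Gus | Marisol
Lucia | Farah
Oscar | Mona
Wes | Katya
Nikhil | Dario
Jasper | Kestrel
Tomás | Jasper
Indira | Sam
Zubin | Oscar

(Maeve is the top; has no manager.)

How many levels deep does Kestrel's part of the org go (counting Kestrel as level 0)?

The longest chain under Kestrel runs Kestrel → Jasper → Tomás, which is 2 levels below Kestrel.

2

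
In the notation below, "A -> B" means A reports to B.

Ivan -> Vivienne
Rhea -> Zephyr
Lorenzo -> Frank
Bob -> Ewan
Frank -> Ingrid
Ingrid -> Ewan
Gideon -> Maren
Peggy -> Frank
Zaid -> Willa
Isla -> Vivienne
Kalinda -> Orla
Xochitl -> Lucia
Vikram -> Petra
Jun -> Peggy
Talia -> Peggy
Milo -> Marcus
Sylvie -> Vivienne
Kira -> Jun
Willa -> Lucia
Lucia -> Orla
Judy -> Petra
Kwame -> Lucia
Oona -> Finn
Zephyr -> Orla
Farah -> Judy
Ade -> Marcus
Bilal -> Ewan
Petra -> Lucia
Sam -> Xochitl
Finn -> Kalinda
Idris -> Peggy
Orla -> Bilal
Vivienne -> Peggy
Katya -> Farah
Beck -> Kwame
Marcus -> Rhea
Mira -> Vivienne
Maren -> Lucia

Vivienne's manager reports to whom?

Frank

Vivienne reports to Peggy, and Peggy reports to Frank. So Vivienne's skip-level manager is Frank.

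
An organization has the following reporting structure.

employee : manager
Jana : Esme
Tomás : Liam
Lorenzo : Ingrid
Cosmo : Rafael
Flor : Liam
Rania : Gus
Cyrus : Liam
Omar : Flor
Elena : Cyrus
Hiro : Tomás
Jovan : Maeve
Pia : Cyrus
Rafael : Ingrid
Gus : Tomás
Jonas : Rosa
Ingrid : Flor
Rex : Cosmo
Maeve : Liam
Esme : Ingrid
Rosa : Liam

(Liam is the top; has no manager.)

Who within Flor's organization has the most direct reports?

Direct-report counts within Flor's organization: Flor has 2; Ingrid has 3; Rafael has 1; Cosmo has 1; Esme has 1. The largest is 3, held by Ingrid.

Ingrid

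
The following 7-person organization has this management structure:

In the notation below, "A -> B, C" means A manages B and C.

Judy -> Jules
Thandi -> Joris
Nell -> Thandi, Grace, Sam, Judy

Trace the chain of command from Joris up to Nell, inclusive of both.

Joris -> Thandi -> Nell

Joris reports to Thandi. Thandi reports to Nell. Nell is at the top.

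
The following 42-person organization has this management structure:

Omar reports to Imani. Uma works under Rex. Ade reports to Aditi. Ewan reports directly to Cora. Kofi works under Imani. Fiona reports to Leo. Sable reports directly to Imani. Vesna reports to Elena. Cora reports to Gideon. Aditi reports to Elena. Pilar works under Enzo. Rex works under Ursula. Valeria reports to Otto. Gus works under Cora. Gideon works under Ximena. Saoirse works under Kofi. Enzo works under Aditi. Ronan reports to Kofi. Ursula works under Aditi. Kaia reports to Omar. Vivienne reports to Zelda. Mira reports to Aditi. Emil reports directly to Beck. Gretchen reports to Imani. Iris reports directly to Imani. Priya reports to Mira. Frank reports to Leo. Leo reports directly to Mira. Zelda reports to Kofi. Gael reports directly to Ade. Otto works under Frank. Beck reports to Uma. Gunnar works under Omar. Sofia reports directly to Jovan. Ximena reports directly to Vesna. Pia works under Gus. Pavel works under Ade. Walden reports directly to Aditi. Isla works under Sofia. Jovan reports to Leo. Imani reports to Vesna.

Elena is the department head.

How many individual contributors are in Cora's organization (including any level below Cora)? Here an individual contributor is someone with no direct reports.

The people in Cora's organization with no one reporting to them are Pia, Ewan. That is 2.

2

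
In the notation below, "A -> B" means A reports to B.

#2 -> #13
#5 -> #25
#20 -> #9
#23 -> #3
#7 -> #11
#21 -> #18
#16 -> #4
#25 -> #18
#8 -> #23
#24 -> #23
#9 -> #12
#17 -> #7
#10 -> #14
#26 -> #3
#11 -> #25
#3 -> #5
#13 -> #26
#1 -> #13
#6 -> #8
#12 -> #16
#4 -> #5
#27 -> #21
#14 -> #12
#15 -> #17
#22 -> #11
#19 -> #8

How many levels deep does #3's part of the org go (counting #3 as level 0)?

The longest chain under #3 runs #3 → #23 → #8 → #19, which is 3 levels below #3.

3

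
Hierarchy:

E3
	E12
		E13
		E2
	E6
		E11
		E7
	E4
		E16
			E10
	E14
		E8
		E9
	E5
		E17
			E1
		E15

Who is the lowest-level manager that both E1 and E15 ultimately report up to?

E1's chain of managers is E17, E5, E3. E15's chain of managers is E5, E3. The first manager that appears in both chains is E5.

E5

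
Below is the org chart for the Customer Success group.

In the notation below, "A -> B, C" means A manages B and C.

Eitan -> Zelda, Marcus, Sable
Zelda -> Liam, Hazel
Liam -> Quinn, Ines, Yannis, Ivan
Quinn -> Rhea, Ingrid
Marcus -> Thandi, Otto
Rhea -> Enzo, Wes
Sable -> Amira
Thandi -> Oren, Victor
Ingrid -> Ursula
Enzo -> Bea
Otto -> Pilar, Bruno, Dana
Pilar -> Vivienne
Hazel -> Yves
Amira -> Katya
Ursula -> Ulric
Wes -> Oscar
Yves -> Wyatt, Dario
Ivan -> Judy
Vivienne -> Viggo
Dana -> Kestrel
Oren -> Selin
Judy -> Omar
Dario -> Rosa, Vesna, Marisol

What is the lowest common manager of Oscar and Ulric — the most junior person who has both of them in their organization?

Oscar's chain of managers is Wes, Rhea, Quinn, Liam, Zelda, Eitan. Ulric's chain of managers is Ursula, Ingrid, Quinn, Liam, Zelda, Eitan. The first manager that appears in both chains is Quinn.

Quinn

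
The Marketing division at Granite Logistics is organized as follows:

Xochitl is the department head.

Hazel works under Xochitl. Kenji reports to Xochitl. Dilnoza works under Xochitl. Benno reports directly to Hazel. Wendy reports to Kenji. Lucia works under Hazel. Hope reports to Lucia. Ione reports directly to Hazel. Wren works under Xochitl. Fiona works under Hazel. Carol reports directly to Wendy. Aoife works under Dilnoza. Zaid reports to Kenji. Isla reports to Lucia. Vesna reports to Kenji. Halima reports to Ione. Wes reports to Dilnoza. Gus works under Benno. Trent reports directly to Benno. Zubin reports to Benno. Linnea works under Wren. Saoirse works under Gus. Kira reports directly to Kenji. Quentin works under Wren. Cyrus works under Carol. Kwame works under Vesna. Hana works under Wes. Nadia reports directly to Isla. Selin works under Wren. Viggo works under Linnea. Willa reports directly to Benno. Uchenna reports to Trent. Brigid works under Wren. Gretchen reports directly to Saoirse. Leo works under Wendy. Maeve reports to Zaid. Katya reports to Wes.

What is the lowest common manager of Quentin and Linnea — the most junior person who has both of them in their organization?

Wren

Quentin's chain of managers is Wren, Xochitl. Linnea's chain of managers is Wren, Xochitl. The first manager that appears in both chains is Wren.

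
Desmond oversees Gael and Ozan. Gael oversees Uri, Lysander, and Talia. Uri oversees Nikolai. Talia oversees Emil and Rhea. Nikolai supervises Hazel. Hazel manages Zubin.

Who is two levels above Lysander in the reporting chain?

Desmond

Lysander reports to Gael, and Gael reports to Desmond. So Lysander's skip-level manager is Desmond.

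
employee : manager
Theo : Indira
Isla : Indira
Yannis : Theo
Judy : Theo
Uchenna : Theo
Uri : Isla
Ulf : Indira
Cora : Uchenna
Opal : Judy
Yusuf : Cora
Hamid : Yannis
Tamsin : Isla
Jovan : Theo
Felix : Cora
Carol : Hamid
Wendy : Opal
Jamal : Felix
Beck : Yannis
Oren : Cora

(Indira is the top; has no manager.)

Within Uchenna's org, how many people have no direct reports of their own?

The people in Uchenna's organization with no one reporting to them are Oren, Jamal, Yusuf. That is 3.

3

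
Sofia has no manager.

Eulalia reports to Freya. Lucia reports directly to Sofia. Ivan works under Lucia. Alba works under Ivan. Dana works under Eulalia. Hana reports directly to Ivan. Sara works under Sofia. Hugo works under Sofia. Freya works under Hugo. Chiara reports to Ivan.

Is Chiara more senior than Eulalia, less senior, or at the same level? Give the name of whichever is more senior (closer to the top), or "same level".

Both Chiara and Eulalia are 3 levels below Sofia.

same level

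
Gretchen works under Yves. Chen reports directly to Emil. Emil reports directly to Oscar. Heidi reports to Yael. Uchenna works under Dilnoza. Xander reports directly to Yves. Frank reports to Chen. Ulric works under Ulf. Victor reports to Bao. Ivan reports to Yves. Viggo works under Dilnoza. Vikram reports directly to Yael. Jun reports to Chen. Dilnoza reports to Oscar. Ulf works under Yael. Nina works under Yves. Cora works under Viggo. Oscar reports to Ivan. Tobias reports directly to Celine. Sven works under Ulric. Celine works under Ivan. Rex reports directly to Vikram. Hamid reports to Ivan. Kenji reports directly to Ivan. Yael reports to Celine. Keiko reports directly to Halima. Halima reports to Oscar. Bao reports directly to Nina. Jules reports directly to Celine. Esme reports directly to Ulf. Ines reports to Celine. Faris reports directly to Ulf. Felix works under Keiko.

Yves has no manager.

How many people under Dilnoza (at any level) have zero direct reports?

2

The people in Dilnoza's organization with no one reporting to them are Cora, Uchenna. That is 2.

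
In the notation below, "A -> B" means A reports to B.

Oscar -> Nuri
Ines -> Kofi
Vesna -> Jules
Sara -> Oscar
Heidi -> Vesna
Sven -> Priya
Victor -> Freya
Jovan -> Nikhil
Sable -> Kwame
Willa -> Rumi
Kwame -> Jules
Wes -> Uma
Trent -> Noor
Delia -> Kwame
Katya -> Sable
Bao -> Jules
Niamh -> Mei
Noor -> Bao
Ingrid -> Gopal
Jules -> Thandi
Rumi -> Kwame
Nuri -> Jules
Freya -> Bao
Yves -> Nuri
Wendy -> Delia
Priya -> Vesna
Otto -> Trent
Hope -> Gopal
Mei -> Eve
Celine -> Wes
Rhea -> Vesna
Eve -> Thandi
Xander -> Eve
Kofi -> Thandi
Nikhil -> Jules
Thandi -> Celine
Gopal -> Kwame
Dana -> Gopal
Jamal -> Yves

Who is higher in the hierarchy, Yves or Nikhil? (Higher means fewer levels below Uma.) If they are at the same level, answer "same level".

Nikhil

Yves is 6 levels below Uma; Nikhil is 5. Nikhil is higher.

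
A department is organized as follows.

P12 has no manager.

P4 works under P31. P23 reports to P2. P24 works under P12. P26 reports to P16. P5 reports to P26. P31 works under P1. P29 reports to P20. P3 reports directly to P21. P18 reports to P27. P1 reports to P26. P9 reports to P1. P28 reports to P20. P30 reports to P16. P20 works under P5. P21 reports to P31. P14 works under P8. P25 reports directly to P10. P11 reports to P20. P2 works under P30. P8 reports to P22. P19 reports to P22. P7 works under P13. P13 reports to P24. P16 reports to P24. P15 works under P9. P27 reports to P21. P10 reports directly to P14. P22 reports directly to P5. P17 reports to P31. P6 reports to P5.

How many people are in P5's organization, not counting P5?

11

P5 directly manages P22, P20, P6. Under P22: P19, P8, P14, P10, P25 (5). Under P20: P29, P28, P11 (3). P6 has no reports. So P5's organization is 3 direct reports plus everyone under them: 6 + 4 + 1 = 11.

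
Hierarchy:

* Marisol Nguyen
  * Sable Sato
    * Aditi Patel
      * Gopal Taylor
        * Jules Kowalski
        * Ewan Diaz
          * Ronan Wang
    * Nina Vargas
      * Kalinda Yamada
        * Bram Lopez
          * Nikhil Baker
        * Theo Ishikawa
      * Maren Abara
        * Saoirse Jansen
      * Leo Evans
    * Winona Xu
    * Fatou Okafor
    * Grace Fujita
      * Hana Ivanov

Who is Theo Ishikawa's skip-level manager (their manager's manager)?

Nina Vargas

Theo Ishikawa reports to Kalinda Yamada, and Kalinda Yamada reports to Nina Vargas. So Theo Ishikawa's skip-level manager is Nina Vargas.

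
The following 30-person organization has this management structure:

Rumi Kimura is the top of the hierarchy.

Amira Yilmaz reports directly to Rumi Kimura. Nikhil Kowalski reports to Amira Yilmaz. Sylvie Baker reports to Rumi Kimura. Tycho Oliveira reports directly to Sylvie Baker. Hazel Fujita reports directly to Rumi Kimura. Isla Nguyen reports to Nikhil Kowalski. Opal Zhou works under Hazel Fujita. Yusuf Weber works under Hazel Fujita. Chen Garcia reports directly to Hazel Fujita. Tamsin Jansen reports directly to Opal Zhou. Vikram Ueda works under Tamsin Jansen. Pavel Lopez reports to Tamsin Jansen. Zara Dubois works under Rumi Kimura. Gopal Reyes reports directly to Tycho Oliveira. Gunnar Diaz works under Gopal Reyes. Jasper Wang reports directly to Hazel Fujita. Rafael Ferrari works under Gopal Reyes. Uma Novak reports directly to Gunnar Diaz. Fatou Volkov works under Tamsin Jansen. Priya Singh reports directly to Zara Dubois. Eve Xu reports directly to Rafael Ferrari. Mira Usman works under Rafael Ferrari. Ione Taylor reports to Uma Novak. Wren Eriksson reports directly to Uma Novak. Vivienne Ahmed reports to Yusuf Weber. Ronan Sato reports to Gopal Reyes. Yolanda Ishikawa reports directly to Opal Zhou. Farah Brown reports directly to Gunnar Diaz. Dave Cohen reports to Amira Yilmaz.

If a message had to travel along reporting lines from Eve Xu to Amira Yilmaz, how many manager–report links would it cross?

6

Eve Xu is 5 levels below Rumi Kimura, and Amira Yilmaz is 1 level below Rumi Kimura (their lowest common manager). The shortest path runs up from Eve Xu to Rumi Kimura and back down to Amira Yilmaz: 5 + 1 = 6 links.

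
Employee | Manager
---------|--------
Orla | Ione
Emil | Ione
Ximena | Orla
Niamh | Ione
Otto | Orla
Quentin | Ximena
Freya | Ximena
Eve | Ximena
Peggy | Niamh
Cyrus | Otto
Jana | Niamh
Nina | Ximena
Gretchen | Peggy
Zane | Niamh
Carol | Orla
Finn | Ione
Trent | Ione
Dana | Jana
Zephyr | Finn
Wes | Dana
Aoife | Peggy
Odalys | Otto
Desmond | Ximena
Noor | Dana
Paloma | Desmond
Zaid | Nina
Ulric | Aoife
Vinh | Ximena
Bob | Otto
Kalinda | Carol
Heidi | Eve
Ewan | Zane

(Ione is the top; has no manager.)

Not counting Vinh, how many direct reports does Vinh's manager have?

5

Vinh reports to Ximena. Ximena's other direct reports are Quentin, Freya, Eve, Nina, Desmond — 5 peers.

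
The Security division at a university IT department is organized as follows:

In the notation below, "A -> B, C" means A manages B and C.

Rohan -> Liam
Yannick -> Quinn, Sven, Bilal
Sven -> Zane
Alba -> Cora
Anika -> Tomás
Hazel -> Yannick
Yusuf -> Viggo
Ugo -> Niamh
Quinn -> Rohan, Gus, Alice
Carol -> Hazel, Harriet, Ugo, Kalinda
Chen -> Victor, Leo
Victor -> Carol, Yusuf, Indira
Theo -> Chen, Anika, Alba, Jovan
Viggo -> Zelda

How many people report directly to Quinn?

3

Quinn directly manages Rohan, Gus, Alice. That is 3 direct reports.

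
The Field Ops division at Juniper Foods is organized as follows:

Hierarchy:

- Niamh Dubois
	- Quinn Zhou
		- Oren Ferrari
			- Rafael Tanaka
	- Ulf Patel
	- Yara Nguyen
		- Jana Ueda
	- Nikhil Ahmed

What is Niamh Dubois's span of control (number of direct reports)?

Niamh Dubois directly manages Quinn Zhou, Ulf Patel, Yara Nguyen, Nikhil Ahmed. That is 4 direct reports.

4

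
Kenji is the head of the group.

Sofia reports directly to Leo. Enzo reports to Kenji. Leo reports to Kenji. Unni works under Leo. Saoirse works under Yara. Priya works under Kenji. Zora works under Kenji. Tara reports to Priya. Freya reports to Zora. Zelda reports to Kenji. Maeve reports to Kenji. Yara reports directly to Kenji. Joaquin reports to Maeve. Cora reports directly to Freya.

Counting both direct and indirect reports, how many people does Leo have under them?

2

Leo directly manages Unni, Sofia. Unni has no reports. Sofia has no reports. So Leo's organization is 2 direct reports plus everyone under them: 1 + 1 = 2.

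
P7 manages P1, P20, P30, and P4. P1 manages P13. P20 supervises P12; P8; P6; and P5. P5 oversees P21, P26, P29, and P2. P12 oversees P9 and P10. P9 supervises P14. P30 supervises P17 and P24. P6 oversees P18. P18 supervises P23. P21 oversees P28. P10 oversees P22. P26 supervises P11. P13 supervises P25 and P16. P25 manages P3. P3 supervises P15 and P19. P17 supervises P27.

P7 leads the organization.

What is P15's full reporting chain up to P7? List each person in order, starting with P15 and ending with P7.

P15 reports to P3. P3 reports to P25. P25 reports to P13. P13 reports to P1. P1 reports to P7. P7 is at the top.

P15 -> P3 -> P25 -> P13 -> P1 -> P7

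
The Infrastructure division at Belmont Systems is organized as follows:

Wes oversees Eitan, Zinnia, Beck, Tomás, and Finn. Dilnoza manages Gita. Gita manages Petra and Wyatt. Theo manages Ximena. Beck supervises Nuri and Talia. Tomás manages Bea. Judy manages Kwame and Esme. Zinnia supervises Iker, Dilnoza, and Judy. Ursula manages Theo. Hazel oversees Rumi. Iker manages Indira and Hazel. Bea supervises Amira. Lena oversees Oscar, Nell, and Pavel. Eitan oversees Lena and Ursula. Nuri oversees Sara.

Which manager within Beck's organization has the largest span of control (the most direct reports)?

Beck

Direct-report counts within Beck's organization: Beck has 2; Nuri has 1. The largest is 2, held by Beck.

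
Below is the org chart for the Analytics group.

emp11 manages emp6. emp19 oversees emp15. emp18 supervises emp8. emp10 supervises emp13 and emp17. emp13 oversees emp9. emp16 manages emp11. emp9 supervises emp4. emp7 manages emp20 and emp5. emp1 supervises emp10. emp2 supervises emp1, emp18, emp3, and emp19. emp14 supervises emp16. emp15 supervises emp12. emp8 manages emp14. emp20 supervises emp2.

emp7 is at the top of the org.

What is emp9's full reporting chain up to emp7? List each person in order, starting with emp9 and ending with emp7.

emp9 -> emp13 -> emp10 -> emp1 -> emp2 -> emp20 -> emp7

emp9 reports to emp13. emp13 reports to emp10. emp10 reports to emp1. emp1 reports to emp2. emp2 reports to emp20. emp20 reports to emp7. emp7 is at the top.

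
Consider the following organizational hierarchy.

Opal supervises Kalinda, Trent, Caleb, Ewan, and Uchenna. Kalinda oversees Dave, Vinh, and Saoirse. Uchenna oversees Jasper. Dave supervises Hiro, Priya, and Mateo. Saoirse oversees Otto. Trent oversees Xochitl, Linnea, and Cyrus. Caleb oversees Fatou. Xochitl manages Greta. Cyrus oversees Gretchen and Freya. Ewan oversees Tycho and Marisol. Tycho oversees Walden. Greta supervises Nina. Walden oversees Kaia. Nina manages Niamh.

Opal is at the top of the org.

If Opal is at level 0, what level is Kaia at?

Chain from Kaia up to Opal: Kaia → Walden → Tycho → Ewan → Opal. That is 4 steps up, so Kaia is 4 levels below Opal.

4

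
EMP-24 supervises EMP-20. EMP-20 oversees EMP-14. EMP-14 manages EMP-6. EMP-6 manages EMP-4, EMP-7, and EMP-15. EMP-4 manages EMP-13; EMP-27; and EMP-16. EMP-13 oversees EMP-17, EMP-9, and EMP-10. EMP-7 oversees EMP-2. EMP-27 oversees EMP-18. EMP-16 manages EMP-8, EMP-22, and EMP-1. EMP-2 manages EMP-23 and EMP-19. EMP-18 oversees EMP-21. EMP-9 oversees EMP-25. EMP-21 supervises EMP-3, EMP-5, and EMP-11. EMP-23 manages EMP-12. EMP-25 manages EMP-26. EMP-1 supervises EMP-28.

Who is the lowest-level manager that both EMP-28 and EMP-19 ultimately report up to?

EMP-28's chain of managers is EMP-1, EMP-16, EMP-4, EMP-6, EMP-14, EMP-20, EMP-24. EMP-19's chain of managers is EMP-2, EMP-7, EMP-6, EMP-14, EMP-20, EMP-24. The first manager that appears in both chains is EMP-6.

EMP-6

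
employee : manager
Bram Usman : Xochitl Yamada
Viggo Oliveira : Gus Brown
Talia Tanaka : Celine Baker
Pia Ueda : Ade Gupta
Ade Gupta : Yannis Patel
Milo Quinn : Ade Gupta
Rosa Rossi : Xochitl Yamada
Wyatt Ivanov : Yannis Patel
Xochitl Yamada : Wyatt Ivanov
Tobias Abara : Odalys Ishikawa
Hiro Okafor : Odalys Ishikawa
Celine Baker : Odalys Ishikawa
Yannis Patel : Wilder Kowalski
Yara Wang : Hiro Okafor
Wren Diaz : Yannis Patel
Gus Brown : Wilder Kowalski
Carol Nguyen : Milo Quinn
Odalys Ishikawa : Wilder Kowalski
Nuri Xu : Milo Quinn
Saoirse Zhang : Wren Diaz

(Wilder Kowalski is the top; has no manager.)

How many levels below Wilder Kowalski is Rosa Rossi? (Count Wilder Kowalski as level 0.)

Chain from Rosa Rossi up to Wilder Kowalski: Rosa Rossi → Xochitl Yamada → Wyatt Ivanov → Yannis Patel → Wilder Kowalski. That is 4 steps up, so Rosa Rossi is 4 levels below Wilder Kowalski.

4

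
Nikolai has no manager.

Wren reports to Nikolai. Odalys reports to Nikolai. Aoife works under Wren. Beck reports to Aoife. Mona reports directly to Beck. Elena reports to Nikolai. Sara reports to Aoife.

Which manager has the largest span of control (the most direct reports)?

Direct-report counts: Nikolai has 3; Wren has 1; Aoife has 2; Beck has 1. The largest is 3, held by Nikolai.

Nikolai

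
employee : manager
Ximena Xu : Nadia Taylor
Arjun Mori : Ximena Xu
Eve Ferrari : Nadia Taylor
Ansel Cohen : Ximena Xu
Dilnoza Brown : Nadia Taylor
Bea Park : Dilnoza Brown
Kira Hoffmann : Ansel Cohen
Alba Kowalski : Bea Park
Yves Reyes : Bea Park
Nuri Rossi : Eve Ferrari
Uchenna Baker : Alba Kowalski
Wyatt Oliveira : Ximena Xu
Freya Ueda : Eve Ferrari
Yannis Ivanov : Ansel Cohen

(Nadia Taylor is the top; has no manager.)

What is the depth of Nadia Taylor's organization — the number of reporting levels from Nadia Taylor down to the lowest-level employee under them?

The longest chain under Nadia Taylor runs Nadia Taylor → Dilnoza Brown → Bea Park → Alba Kowalski → Uchenna Baker, which is 4 levels below Nadia Taylor.

4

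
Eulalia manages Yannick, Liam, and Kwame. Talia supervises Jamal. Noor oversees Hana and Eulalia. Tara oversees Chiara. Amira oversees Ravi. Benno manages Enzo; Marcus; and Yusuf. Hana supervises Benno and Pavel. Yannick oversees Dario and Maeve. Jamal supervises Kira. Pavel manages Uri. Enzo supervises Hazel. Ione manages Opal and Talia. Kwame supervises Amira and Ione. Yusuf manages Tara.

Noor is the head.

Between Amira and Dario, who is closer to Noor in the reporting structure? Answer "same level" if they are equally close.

Both Amira and Dario are 3 levels below Noor.

same level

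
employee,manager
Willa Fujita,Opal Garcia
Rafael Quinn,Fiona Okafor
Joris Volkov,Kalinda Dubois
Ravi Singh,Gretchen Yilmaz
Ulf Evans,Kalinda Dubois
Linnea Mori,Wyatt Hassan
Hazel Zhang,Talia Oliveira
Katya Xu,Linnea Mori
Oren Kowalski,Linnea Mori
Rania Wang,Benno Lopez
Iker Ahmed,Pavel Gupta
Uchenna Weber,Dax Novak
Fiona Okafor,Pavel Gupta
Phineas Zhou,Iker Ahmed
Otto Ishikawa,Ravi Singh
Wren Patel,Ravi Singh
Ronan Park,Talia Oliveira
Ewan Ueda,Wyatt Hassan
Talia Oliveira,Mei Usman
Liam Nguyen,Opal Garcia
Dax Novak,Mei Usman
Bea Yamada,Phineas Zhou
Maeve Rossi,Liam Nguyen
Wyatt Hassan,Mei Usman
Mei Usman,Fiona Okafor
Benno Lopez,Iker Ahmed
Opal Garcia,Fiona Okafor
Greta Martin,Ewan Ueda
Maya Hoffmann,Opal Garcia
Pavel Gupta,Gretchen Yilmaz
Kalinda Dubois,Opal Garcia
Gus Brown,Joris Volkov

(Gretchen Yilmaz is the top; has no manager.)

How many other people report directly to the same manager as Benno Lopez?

Benno Lopez reports to Iker Ahmed. Iker Ahmed's other direct reports are Phineas Zhou — 1 peer.

1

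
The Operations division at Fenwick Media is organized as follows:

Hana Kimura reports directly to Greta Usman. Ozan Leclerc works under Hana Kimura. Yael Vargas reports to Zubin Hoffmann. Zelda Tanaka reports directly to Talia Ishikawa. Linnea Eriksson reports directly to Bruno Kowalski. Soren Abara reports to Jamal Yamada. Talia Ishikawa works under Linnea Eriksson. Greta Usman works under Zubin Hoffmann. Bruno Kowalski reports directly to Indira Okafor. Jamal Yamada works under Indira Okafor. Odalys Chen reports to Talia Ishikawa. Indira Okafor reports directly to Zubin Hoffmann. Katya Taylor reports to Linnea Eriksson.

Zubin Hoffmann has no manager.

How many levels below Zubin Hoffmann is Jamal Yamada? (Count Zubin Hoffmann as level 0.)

2

Chain from Jamal Yamada up to Zubin Hoffmann: Jamal Yamada → Indira Okafor → Zubin Hoffmann. That is 2 steps up, so Jamal Yamada is 2 levels below Zubin Hoffmann.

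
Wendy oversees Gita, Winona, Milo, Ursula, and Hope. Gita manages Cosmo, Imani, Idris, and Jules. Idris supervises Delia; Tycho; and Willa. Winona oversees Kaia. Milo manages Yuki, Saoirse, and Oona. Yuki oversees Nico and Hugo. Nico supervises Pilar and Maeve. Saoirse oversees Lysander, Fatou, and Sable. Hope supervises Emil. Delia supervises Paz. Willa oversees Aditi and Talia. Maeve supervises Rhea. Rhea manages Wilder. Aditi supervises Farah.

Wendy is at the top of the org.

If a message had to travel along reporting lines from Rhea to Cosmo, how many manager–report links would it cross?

7

Rhea is 5 levels below Wendy, and Cosmo is 2 levels below Wendy (their lowest common manager). The shortest path runs up from Rhea to Wendy and back down to Cosmo: 5 + 2 = 7 links.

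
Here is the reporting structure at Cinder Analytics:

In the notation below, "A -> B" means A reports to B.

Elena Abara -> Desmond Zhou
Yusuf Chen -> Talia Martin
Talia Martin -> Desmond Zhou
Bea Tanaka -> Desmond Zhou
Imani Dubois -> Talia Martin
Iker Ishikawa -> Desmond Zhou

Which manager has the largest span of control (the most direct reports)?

Direct-report counts: Desmond Zhou has 4; Talia Martin has 2. The largest is 4, held by Desmond Zhou.

Desmond Zhou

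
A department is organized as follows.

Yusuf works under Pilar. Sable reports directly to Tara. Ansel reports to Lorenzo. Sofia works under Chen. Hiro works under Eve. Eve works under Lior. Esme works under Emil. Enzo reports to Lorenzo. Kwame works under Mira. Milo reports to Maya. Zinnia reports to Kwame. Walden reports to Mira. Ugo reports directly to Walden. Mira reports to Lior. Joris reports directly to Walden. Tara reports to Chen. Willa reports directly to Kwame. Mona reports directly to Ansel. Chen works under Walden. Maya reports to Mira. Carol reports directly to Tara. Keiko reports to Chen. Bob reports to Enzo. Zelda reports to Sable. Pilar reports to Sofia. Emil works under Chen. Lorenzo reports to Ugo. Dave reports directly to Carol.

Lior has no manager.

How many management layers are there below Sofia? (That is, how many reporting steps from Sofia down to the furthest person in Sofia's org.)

2

The longest chain under Sofia runs Sofia → Pilar → Yusuf, which is 2 levels below Sofia.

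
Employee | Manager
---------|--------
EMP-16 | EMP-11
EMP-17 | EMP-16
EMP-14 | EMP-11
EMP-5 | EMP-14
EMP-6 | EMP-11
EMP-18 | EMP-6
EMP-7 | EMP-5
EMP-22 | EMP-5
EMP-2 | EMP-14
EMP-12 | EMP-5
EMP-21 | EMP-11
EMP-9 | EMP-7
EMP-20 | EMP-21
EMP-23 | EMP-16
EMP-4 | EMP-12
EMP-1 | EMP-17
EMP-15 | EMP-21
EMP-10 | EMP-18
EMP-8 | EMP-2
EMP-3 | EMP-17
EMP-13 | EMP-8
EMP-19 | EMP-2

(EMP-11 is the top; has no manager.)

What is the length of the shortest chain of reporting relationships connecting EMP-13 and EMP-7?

EMP-13 is 3 levels below EMP-14, and EMP-7 is 2 levels below EMP-14 (their lowest common manager). The shortest path runs up from EMP-13 to EMP-14 and back down to EMP-7: 3 + 2 = 5 links.

5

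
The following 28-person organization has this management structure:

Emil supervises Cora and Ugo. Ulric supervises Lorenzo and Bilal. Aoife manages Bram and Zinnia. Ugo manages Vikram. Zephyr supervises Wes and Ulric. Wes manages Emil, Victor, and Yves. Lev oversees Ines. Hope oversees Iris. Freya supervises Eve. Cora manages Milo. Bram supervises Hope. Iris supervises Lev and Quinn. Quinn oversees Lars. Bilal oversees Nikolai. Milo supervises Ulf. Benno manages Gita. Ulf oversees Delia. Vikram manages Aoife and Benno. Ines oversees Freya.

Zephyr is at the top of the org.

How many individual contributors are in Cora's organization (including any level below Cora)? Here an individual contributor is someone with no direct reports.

1

The only person in Cora's organization with no one reporting to them is Delia. That is 1.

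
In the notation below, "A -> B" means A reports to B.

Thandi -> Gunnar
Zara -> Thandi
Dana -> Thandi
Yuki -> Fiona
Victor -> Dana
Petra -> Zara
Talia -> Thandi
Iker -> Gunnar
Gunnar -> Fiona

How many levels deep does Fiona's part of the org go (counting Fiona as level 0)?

4

The longest chain under Fiona runs Fiona → Gunnar → Thandi → Dana → Victor, which is 4 levels below Fiona.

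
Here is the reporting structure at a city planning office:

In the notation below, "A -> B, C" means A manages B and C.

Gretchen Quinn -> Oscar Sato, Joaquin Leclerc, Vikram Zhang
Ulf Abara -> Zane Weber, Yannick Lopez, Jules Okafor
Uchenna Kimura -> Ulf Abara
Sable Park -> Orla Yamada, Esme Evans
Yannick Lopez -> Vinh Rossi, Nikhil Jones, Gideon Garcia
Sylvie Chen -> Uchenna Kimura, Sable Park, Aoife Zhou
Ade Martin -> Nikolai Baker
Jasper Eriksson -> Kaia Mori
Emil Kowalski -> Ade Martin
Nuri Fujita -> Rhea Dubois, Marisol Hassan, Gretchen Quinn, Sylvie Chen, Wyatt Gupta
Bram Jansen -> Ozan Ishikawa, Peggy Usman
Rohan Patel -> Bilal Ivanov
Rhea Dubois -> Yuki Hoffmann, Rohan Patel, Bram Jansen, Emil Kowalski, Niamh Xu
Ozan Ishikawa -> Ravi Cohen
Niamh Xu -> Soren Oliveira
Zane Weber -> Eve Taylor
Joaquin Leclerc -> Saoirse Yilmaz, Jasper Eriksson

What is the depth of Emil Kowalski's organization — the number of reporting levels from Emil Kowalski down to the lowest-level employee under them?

2

The longest chain under Emil Kowalski runs Emil Kowalski → Ade Martin → Nikolai Baker, which is 2 levels below Emil Kowalski.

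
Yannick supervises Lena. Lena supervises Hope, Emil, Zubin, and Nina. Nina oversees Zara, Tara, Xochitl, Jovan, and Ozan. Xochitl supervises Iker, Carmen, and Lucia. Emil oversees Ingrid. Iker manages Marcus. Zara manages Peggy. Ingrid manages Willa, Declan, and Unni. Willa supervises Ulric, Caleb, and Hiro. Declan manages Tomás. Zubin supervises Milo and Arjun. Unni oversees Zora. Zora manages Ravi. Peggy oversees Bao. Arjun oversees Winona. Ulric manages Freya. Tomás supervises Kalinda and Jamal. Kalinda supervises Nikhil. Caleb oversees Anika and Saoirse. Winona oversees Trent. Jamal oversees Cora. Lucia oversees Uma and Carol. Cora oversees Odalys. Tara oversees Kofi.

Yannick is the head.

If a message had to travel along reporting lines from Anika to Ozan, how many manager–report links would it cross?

Anika is 5 levels below Lena, and Ozan is 2 levels below Lena (their lowest common manager). The shortest path runs up from Anika to Lena and back down to Ozan: 5 + 2 = 7 links.

7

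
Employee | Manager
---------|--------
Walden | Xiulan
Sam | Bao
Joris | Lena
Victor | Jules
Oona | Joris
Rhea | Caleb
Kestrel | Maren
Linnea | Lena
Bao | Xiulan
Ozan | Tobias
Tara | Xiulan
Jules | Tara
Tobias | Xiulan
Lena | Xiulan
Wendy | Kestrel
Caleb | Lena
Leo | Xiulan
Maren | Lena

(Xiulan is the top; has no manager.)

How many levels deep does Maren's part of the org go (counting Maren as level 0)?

The longest chain under Maren runs Maren → Kestrel → Wendy, which is 2 levels below Maren.

2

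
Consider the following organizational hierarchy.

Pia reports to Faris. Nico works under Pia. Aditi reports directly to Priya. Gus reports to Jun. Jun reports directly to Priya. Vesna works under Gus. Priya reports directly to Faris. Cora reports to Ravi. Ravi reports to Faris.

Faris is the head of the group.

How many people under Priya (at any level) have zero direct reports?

2

The people in Priya's organization with no one reporting to them are Aditi, Vesna. That is 2.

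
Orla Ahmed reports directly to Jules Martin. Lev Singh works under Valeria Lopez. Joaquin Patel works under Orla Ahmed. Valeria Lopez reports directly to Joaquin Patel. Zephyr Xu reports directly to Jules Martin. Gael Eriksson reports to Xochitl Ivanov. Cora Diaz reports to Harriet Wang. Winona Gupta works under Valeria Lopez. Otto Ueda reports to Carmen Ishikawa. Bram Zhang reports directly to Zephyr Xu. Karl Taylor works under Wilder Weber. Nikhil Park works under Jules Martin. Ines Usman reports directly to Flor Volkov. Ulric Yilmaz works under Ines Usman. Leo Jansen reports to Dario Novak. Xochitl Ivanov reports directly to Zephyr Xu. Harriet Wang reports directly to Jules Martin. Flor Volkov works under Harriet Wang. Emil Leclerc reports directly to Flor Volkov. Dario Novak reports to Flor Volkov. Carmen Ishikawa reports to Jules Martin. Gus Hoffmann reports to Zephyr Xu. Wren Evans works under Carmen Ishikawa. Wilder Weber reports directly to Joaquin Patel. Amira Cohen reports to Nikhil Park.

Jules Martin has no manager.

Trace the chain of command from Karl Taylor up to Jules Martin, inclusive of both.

Karl Taylor -> Wilder Weber -> Joaquin Patel -> Orla Ahmed -> Jules Martin

Karl Taylor reports to Wilder Weber. Wilder Weber reports to Joaquin Patel. Joaquin Patel reports to Orla Ahmed. Orla Ahmed reports to Jules Martin. Jules Martin is at the top.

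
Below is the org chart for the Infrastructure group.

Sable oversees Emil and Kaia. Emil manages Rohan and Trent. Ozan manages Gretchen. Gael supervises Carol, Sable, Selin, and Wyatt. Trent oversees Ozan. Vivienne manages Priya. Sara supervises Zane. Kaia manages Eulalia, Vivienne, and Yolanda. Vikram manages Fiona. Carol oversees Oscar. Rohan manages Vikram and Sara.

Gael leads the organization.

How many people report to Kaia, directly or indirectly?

Kaia directly manages Eulalia, Vivienne, Yolanda. Eulalia has no reports. Under Vivienne: Priya (1). Yolanda has no reports. So Kaia's organization is 3 direct reports plus everyone under them: 1 + 2 + 1 = 4.

4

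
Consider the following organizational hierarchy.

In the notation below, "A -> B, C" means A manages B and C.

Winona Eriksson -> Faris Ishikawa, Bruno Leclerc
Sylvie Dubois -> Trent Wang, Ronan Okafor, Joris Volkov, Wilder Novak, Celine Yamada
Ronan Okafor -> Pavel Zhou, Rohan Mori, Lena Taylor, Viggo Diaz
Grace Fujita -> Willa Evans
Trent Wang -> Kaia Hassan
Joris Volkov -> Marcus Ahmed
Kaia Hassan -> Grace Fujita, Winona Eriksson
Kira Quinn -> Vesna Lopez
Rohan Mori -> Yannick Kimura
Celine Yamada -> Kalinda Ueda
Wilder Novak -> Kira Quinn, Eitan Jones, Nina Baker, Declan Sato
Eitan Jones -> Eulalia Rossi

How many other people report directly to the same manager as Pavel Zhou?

Pavel Zhou reports to Ronan Okafor. Ronan Okafor's other direct reports are Rohan Mori, Lena Taylor, Viggo Diaz — 3 peers.

3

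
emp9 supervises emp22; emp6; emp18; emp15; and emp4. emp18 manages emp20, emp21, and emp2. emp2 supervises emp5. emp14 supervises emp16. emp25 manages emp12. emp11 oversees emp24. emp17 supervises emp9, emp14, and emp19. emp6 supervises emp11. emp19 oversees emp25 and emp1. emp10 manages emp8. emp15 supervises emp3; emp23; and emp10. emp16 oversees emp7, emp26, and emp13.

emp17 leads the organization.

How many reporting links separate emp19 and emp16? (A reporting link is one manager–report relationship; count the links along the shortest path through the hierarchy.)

3

emp19 is 1 level below emp17, and emp16 is 2 levels below emp17 (their lowest common manager). The shortest path runs up from emp19 to emp17 and back down to emp16: 1 + 2 = 3 links.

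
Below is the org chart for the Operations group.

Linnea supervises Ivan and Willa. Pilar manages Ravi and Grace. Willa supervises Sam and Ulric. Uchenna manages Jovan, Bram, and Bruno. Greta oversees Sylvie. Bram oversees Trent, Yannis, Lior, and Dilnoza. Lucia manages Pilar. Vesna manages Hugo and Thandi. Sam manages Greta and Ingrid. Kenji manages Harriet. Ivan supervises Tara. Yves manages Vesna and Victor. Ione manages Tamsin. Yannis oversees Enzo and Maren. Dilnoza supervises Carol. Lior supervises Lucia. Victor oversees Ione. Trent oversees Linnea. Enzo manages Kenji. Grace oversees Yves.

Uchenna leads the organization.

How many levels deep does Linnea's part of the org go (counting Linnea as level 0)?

The longest chain under Linnea runs Linnea → Willa → Sam → Greta → Sylvie, which is 4 levels below Linnea.

4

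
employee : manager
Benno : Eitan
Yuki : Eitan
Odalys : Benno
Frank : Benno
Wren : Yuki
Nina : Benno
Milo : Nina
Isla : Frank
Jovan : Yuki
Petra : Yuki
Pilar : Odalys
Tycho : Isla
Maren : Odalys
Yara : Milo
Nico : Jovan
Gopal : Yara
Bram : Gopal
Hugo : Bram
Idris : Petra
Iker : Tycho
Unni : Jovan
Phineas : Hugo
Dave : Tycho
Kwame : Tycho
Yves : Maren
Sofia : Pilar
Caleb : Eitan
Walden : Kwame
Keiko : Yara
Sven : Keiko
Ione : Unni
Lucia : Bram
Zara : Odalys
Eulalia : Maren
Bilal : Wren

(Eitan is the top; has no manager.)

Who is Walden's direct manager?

Kwame

Walden reports directly to Kwame.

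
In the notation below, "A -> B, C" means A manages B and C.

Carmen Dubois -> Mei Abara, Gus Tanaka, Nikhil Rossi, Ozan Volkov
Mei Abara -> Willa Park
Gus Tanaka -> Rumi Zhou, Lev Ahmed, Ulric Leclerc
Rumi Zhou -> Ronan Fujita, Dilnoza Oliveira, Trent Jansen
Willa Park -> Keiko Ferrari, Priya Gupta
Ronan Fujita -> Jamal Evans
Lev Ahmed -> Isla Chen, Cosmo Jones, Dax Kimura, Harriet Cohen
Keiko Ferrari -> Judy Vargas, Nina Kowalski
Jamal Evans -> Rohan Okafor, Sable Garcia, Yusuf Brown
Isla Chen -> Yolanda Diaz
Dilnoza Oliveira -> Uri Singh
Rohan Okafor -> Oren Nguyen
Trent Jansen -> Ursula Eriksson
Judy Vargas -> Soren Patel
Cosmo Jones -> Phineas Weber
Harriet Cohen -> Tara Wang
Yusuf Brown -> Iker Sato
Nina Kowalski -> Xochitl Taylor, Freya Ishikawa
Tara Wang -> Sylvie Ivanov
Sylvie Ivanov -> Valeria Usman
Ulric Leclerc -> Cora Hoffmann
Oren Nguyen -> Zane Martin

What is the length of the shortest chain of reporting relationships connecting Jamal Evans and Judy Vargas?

8

Jamal Evans is 4 levels below Carmen Dubois, and Judy Vargas is 4 levels below Carmen Dubois (their lowest common manager). The shortest path runs up from Jamal Evans to Carmen Dubois and back down to Judy Vargas: 4 + 4 = 8 links.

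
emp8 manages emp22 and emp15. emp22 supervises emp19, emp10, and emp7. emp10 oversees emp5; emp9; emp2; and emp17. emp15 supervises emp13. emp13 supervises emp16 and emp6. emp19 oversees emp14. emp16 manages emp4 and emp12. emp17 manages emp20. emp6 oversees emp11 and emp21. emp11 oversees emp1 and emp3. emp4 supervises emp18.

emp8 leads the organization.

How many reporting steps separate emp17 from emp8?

3

Chain from emp17 up to emp8: emp17 → emp10 → emp22 → emp8. That is 3 steps up, so emp17 is 3 levels below emp8.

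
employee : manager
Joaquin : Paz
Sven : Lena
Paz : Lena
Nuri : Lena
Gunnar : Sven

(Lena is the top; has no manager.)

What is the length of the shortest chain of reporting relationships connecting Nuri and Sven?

2

Nuri is 1 level below Lena, and Sven is 1 level below Lena (their lowest common manager). The shortest path runs up from Nuri to Lena and back down to Sven: 1 + 1 = 2 links.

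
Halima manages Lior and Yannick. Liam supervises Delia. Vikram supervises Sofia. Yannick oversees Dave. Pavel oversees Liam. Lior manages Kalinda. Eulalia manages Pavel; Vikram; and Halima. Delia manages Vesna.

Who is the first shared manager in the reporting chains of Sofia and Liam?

Sofia's chain of managers is Vikram, Eulalia. Liam's chain of managers is Pavel, Eulalia. The first manager that appears in both chains is Eulalia.

Eulalia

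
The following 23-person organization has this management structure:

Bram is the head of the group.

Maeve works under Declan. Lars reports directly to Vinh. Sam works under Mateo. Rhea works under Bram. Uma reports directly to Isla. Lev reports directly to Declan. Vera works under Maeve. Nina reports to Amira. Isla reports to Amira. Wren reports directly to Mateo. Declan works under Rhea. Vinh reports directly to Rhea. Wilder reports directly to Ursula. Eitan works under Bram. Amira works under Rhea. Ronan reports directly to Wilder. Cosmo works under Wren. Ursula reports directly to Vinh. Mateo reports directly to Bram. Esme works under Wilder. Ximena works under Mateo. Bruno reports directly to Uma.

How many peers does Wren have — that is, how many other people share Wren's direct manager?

Wren reports to Mateo. Mateo's other direct reports are Sam, Ximena — 2 peers.

2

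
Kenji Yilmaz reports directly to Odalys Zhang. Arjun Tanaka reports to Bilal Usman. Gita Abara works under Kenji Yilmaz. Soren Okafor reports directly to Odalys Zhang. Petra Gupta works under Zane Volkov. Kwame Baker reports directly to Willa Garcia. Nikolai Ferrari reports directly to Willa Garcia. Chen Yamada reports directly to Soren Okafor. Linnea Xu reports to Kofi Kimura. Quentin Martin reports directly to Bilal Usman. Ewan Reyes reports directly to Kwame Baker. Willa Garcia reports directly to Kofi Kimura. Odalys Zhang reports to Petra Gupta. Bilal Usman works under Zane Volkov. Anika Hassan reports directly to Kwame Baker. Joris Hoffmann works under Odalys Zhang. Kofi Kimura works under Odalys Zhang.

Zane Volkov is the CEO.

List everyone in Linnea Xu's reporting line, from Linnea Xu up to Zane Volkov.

Linnea Xu reports to Kofi Kimura. Kofi Kimura reports to Odalys Zhang. Odalys Zhang reports to Petra Gupta. Petra Gupta reports to Zane Volkov. Zane Volkov is at the top.

Linnea Xu -> Kofi Kimura -> Odalys Zhang -> Petra Gupta -> Zane Volkov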